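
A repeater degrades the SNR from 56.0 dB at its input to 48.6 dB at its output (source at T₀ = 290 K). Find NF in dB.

NF (dB) = SNR_in(dB) − SNR_out(dB) when the source is at T₀
NF = 56.0 − 48.6 = 7.4 dB

7.4 dB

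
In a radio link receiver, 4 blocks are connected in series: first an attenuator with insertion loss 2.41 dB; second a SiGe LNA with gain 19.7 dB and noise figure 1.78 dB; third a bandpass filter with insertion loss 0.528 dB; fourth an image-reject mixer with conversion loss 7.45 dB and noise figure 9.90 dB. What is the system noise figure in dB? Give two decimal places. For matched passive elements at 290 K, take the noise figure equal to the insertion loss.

Convert to linear (a loss of L dB is a gain of −L dB): F_i = 10^(NF_i/10), G_i = 10^(G_i,dB/10)
  Stage 1: F_1 = 10^(2.41/10) = 1.742, G_1 = 10^(−2.41/10) = 0.5741
  Stage 2: F_2 = 10^(1.78/10) = 1.507, G_2 = 10^(19.7/10) = 93.33
  Stage 3: F_3 = 10^(0.528/10) = 1.129, G_3 = 10^(−0.528/10) = 0.8855
  Stage 4: F_4 = 10^(9.90/10) = 9.772, G_4 = 10^(−7.45/10) = 0.1799
Friis cascade:
  F = 1.742 + (1.507 − 1)/0.5741 + (1.129 − 1)/53.58 + (9.772 − 1)/47.45 = 2.812
NF = 10 log₁₀(2.812) = 4.49 dB

4.49 dB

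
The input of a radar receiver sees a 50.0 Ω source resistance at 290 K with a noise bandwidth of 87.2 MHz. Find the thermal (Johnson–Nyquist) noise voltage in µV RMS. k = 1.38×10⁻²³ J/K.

V_n = √(4kTRB)
4kTRB = 4 × 1.38×10⁻²³ × 290 × 5.00×10¹ × 8.72×10⁷ = 6.98×10⁻¹¹ V²
V_n = √(6.98×10⁻¹¹) = 8.35×10⁻⁶ V = 8.35 µV

8.35 µV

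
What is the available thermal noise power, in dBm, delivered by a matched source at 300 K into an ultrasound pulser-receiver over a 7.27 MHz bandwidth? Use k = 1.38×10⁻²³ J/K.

P_n = kTB = 1.38×10⁻²³ × 300 × 7.27×10⁶ = 3.01×10⁻¹⁴ W
In dBm: 10 log₁₀(3.01×10⁻¹⁴ / 10⁻³) = −105.2 dBm

−105.2 dBm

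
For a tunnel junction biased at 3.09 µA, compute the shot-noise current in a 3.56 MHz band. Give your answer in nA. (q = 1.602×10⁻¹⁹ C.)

I_n = √(2qI·B)
2qI·B = 2 × 1.602×10⁻¹⁹ × 3.09×10⁻⁶ × 3.56×10⁶ = 3.52×10⁻¹⁸ A²
I_n = √(3.52×10⁻¹⁸) = 1.88×10⁻⁹ A = 1.88 nA

1.88 nA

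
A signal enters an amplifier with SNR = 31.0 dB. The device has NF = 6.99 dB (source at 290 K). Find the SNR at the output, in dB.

By definition F = SNR_in/SNR_out, so in dB: SNR_out = SNR_in − NF
SNR_out = 31.0 − 6.99 = 24.01 dB

24.01 dB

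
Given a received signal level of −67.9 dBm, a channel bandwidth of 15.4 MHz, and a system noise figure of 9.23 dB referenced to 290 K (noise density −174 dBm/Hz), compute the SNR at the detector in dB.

Noise floor: N = −174 + 10 log₁₀(B) + NF
10 log₁₀(1.54×10⁷) = 71.88 dB
N = −174 + 71.88 + 9.23 = −92.89 dBm
SNR = P_sig − N = −67.9 − (−92.89) = 24.99 dB → 25.0 dB

25.0 dB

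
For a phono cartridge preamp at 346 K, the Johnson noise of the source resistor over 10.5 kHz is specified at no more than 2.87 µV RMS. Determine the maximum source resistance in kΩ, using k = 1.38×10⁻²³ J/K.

41.1 kΩ

Johnson–Nyquist: V_n = √(4kTRB) ⇒ R = V_n² / (4kTB)
4kTB = 4 × 1.38×10⁻²³ × 346 × 1.05×10⁴ = 2.01×10⁻¹⁶
R = (2.87×10⁻⁶)² / 2.01×10⁻¹⁶ = 4.11×10⁴ Ω = 41.1 kΩ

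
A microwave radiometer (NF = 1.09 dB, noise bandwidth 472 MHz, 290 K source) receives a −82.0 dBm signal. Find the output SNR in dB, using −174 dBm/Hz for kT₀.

Noise floor: N = −174 + 10 log₁₀(B) + NF
10 log₁₀(4.72×10⁸) = 86.74 dB
N = −174 + 86.74 + 1.09 = −86.17 dBm
SNR = P_sig − N = −82.0 − (−86.17) = 4.17 dB → 4.2 dB

4.2 dB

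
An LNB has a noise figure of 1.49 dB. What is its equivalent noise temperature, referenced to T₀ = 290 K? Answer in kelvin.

F = 10^(1.49/10) = 1.40929
T_e = (F − 1)·T₀ = (1.40929 − 1) × 290 = 119 K

119 K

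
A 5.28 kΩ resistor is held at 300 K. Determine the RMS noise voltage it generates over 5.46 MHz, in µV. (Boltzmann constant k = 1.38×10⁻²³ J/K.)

21.8 µV

V_n = √(4kTRB)
4kTRB = 4 × 1.38×10⁻²³ × 300 × 5.28×10³ × 5.46×10⁶ = 4.77×10⁻¹⁰ V²
V_n = √(4.77×10⁻¹⁰) = 2.18×10⁻⁵ V = 21.8 µV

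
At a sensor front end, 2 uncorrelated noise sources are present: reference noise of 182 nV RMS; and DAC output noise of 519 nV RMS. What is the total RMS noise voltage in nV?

Uncorrelated sources add in power (mean-square): V_tot = √(ΣV_i²)
V_tot = √[(1.82×10⁻⁷)² + (5.19×10⁻⁷)²] = 5.50×10⁻⁷ V = 550 nV

550 nV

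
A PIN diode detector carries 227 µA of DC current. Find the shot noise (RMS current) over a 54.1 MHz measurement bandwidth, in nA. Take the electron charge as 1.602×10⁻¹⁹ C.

I_n = √(2qI·B)
2qI·B = 2 × 1.602×10⁻¹⁹ × 2.27×10⁻⁴ × 5.41×10⁷ = 3.93×10⁻¹⁵ A²
I_n = √(3.93×10⁻¹⁵) = 6.27×10⁻⁸ A = 62.7 nA

62.7 nA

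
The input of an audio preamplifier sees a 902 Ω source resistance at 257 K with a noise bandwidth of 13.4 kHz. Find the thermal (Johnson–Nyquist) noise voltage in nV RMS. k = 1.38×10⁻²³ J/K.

414 nV

V_n = √(4kTRB)
4kTRB = 4 × 1.38×10⁻²³ × 257 × 9.02×10² × 1.34×10⁴ = 1.71×10⁻¹³ V²
V_n = √(1.71×10⁻¹³) = 4.14×10⁻⁷ V = 414 nV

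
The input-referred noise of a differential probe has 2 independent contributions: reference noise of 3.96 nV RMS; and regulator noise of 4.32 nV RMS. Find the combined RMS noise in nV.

5.86 nV

Uncorrelated sources add in power (mean-square): V_tot = √(ΣV_i²)
V_tot = √[(3.96×10⁻⁹)² + (4.32×10⁻⁹)²] = 5.86×10⁻⁹ V = 5.86 nV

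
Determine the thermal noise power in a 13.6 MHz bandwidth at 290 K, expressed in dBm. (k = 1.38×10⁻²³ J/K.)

P_n = kTB = 1.38×10⁻²³ × 290 × 1.36×10⁷ = 5.44×10⁻¹⁴ W
In dBm: 10 log₁₀(5.44×10⁻¹⁴ / 10⁻³) = −102.6 dBm

−102.6 dBm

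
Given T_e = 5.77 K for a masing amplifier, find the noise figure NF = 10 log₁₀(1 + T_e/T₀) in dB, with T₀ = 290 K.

F = 1 + T_e/T₀ = 1 + 5.77/290 = 1.0199
NF = 10 log₁₀(1.0199) = 0.086 dB

0.086 dB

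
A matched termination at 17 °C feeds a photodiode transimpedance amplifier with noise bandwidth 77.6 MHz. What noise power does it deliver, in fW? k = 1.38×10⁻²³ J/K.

T = 17 °C + 273.15 = 290.15 K
P_n = kTB = 1.38×10⁻²³ × 290.15 × 7.76×10⁷ = 3.11×10⁻¹³ W = 311 fW

311 fW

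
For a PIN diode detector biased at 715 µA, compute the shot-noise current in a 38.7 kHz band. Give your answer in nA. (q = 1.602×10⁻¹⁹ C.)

2.98 nA

I_n = √(2qI·B)
2qI·B = 2 × 1.602×10⁻¹⁹ × 7.15×10⁻⁴ × 3.87×10⁴ = 8.87×10⁻¹⁸ A²
I_n = √(8.87×10⁻¹⁸) = 2.98×10⁻⁹ A = 2.98 nA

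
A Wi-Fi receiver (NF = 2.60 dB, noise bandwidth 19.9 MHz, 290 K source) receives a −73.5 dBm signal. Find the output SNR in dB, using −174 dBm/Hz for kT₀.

24.9 dB

Noise floor: N = −174 + 10 log₁₀(B) + NF
10 log₁₀(1.99×10⁷) = 72.99 dB
N = −174 + 72.99 + 2.60 = −98.41 dBm
SNR = P_sig − N = −73.5 − (−98.41) = 24.91 dB → 24.9 dB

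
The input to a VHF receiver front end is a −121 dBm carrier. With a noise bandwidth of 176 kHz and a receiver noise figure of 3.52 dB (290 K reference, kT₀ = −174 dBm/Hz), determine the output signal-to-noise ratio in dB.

−3.0 dB

Noise floor: N = −174 + 10 log₁₀(B) + NF
10 log₁₀(1.76×10⁵) = 52.46 dB
N = −174 + 52.46 + 3.52 = −118.02 dBm
SNR = P_sig − N = −121 − (−118.02) = −2.98 dB → −3.0 dB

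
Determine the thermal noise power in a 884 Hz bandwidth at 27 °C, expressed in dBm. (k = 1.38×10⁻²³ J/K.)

−144.4 dBm

T = 27 °C + 273.15 = 300.15 K
P_n = kTB = 1.38×10⁻²³ × 300.15 × 8.84×10² = 3.66×10⁻¹⁸ W
In dBm: 10 log₁₀(3.66×10⁻¹⁸ / 10⁻³) = −144.4 dBm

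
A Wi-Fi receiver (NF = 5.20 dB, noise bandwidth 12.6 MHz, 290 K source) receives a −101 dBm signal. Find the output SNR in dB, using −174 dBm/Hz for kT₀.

Noise floor: N = −174 + 10 log₁₀(B) + NF
10 log₁₀(1.26×10⁷) = 71 dB
N = −174 + 71 + 5.20 = −97.80 dBm
SNR = P_sig − N = −101 − (−97.80) = −3.20 dB → −3.2 dB

−3.2 dB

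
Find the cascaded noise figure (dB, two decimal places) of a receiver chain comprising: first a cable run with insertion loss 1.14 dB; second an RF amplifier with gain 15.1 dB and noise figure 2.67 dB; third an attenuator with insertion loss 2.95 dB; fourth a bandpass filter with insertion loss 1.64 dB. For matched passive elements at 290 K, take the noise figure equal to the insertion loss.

Convert to linear (a loss of L dB is a gain of −L dB): F_i = 10^(NF_i/10), G_i = 10^(G_i,dB/10)
  Stage 1: F_1 = 10^(1.14/10) = 1.300, G_1 = 10^(−1.14/10) = 0.7691
  Stage 2: F_2 = 10^(2.67/10) = 1.849, G_2 = 10^(15.1/10) = 32.36
  Stage 3: F_3 = 10^(2.95/10) = 1.972, G_3 = 10^(−2.95/10) = 0.5070
  Stage 4: F_4 = 10^(1.64/10) = 1.459, G_4 = 10^(−1.64/10) = 0.6855
Friis cascade:
  F = 1.300 + (1.849 − 1)/0.7691 + (1.972 − 1)/24.89 + (1.459 − 1)/12.62 = 2.480
NF = 10 log₁₀(2.480) = 3.94 dB

3.94 dB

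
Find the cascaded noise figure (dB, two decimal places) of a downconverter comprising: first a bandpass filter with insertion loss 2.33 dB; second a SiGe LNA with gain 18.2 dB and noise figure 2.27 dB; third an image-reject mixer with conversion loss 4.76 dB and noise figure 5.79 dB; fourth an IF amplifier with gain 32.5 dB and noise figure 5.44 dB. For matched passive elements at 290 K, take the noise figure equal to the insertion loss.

Convert to linear (a loss of L dB is a gain of −L dB): F_i = 10^(NF_i/10), G_i = 10^(G_i,dB/10)
  Stage 1: F_1 = 10^(2.33/10) = 1.710, G_1 = 10^(−2.33/10) = 0.5848
  Stage 2: F_2 = 10^(2.27/10) = 1.687, G_2 = 10^(18.2/10) = 66.07
  Stage 3: F_3 = 10^(5.79/10) = 3.793, G_3 = 10^(−4.76/10) = 0.3342
  Stage 4: F_4 = 10^(5.44/10) = 3.499, G_4 = 10^(32.5/10) = 1778
Friis cascade:
  F = 1.710 + (1.687 − 1)/0.5848 + (3.793 − 1)/38.64 + (3.499 − 1)/12.91 = 3.150
NF = 10 log₁₀(3.150) = 4.98 dB

4.98 dB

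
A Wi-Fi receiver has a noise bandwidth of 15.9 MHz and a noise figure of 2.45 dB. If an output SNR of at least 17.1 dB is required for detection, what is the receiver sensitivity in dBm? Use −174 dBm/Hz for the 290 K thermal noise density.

−82.4 dBm

Sensitivity = −174 + 10 log₁₀(B) + NF + SNR_min
= −174 + 72.01 + 2.45 + 17.1
= −82.44 dBm → −82.4 dBm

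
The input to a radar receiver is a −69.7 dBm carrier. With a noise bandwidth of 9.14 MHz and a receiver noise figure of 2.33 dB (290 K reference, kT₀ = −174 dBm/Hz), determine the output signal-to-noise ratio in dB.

Noise floor: N = −174 + 10 log₁₀(B) + NF
10 log₁₀(9.14×10⁶) = 69.61 dB
N = −174 + 69.61 + 2.33 = −102.06 dBm
SNR = P_sig − N = −69.7 − (−102.06) = 32.36 dB → 32.4 dB

32.4 dB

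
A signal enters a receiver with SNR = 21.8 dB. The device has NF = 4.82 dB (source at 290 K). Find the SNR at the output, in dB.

16.98 dB

By definition F = SNR_in/SNR_out, so in dB: SNR_out = SNR_in − NF
SNR_out = 21.8 − 4.82 = 16.98 dB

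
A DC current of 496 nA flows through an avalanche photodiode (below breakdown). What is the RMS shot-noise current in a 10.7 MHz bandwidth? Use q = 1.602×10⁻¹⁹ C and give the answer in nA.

1.30 nA

I_n = √(2qI·B)
2qI·B = 2 × 1.602×10⁻¹⁹ × 4.96×10⁻⁷ × 1.07×10⁷ = 1.70×10⁻¹⁸ A²
I_n = √(1.70×10⁻¹⁸) = 1.30×10⁻⁹ A = 1.30 nA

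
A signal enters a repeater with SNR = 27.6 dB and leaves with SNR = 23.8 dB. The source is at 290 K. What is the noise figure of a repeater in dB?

NF (dB) = SNR_in(dB) − SNR_out(dB) when the source is at T₀
NF = 27.6 − 23.8 = 3.8 dB

3.8 dB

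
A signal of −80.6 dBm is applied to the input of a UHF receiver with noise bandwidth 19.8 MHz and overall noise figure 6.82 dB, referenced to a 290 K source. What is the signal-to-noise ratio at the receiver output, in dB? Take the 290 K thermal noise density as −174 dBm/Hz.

Noise floor: N = −174 + 10 log₁₀(B) + NF
10 log₁₀(1.98×10⁷) = 72.97 dB
N = −174 + 72.97 + 6.82 = −94.21 dBm
SNR = P_sig − N = −80.6 − (−94.21) = 13.61 dB → 13.6 dB

13.6 dB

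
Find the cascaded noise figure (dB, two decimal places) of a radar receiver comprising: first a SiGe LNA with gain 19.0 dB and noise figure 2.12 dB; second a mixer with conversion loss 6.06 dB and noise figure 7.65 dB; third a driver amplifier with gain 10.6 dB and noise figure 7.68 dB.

Convert to linear (a loss of L dB is a gain of −L dB): F_i = 10^(NF_i/10), G_i = 10^(G_i,dB/10)
  Stage 1: F_1 = 10^(2.12/10) = 1.629, G_1 = 10^(19.0/10) = 79.43
  Stage 2: F_2 = 10^(7.65/10) = 5.821, G_2 = 10^(−6.06/10) = 0.2477
  Stage 3: F_3 = 10^(7.68/10) = 5.861, G_3 = 10^(10.6/10) = 11.48
Friis cascade:
  F = 1.629 + (5.821 − 1)/79.43 + (5.861 − 1)/19.68 = 1.937
NF = 10 log₁₀(1.937) = 2.87 dB

2.87 dB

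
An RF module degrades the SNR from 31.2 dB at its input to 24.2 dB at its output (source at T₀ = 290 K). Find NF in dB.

7.0 dB

NF (dB) = SNR_in(dB) − SNR_out(dB) when the source is at T₀
NF = 31.2 − 24.2 = 7.0 dB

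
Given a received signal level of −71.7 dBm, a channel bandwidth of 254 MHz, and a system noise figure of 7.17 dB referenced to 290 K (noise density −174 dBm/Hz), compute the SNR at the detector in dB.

11.1 dB

Noise floor: N = −174 + 10 log₁₀(B) + NF
10 log₁₀(2.54×10⁸) = 84.05 dB
N = −174 + 84.05 + 7.17 = −82.78 dBm
SNR = P_sig − N = −71.7 − (−82.78) = 11.08 dB → 11.1 dB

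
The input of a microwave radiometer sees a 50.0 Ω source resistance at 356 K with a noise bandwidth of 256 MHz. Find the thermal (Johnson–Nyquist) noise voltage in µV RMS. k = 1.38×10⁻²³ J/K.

V_n = √(4kTRB)
4kTRB = 4 × 1.38×10⁻²³ × 356 × 5.00×10¹ × 2.56×10⁸ = 2.52×10⁻¹⁰ V²
V_n = √(2.52×10⁻¹⁰) = 1.59×10⁻⁵ V = 15.9 µV

15.9 µV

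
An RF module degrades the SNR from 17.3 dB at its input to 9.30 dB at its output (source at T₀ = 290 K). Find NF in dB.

NF (dB) = SNR_in(dB) − SNR_out(dB) when the source is at T₀
NF = 17.3 − 9.30 = 8.00 dB

8.00 dB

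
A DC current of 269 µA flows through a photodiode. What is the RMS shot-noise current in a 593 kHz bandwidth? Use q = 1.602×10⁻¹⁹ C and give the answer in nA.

7.15 nA

I_n = √(2qI·B)
2qI·B = 2 × 1.602×10⁻¹⁹ × 2.69×10⁻⁴ × 5.93×10⁵ = 5.11×10⁻¹⁷ A²
I_n = √(5.11×10⁻¹⁷) = 7.15×10⁻⁹ A = 7.15 nA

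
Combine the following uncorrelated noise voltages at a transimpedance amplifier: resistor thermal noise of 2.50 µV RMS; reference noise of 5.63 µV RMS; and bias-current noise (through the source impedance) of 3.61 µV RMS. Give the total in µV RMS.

7.14 µV

Uncorrelated sources add in power (mean-square): V_tot = √(ΣV_i²)
V_tot = √[(2.50×10⁻⁶)² + (5.63×10⁻⁶)² + (3.61×10⁻⁶)²] = 7.14×10⁻⁶ V = 7.14 µV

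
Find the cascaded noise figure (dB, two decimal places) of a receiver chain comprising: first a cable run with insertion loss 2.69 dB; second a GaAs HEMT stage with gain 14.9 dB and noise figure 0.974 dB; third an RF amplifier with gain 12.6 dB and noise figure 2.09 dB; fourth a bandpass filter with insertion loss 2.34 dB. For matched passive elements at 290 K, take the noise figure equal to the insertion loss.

3.74 dB

Convert to linear (a loss of L dB is a gain of −L dB): F_i = 10^(NF_i/10), G_i = 10^(G_i,dB/10)
  Stage 1: F_1 = 10^(2.69/10) = 1.858, G_1 = 10^(−2.69/10) = 0.5383
  Stage 2: F_2 = 10^(0.974/10) = 1.251, G_2 = 10^(14.9/10) = 30.90
  Stage 3: F_3 = 10^(2.09/10) = 1.618, G_3 = 10^(12.6/10) = 18.20
  Stage 4: F_4 = 10^(2.34/10) = 1.714, G_4 = 10^(−2.34/10) = 0.5834
Friis cascade:
  F = 1.858 + (1.251 − 1)/0.5383 + (1.618 − 1)/16.63 + (1.714 − 1)/302.7 = 2.364
NF = 10 log₁₀(2.364) = 3.74 dB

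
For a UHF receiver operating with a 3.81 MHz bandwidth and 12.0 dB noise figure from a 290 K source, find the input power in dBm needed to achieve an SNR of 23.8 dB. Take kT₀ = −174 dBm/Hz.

−72.4 dBm

Sensitivity = −174 + 10 log₁₀(B) + NF + SNR_min
= −174 + 65.81 + 12.0 + 23.8
= −72.39 dBm → −72.4 dBm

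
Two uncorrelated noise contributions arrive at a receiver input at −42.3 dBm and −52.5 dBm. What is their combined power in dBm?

−41.9 dBm

Convert to linear, add, convert back:
P₁ = 5.89×10⁻⁸ W, P₂ = 5.62×10⁻⁹ W
P_tot = 6.45×10⁻⁸ W → 10 log₁₀(P_tot / 10⁻³) = −41.9 dBm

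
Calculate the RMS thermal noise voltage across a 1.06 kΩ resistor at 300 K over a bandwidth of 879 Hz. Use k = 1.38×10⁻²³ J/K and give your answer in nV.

124 nV

V_n = √(4kTRB)
4kTRB = 4 × 1.38×10⁻²³ × 300 × 1.06×10³ × 8.79×10² = 1.54×10⁻¹⁴ V²
V_n = √(1.54×10⁻¹⁴) = 1.24×10⁻⁷ V = 124 nV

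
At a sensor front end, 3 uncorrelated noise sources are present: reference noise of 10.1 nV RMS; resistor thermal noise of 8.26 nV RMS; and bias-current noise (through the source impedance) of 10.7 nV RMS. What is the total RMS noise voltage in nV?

16.9 nV

Uncorrelated sources add in power (mean-square): V_tot = √(ΣV_i²)
V_tot = √[(1.01×10⁻⁸)² + (8.26×10⁻⁹)² + (1.07×10⁻⁸)²] = 1.69×10⁻⁸ V = 16.9 nV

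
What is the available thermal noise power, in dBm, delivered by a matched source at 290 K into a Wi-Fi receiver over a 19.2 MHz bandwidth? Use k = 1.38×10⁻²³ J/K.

−101.1 dBm

P_n = kTB = 1.38×10⁻²³ × 290 × 1.92×10⁷ = 7.68×10⁻¹⁴ W
In dBm: 10 log₁₀(7.68×10⁻¹⁴ / 10⁻³) = −101.1 dBm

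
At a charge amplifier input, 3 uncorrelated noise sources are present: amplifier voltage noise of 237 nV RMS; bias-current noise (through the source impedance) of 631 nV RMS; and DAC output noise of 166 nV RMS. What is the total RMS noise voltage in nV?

Uncorrelated sources add in power (mean-square): V_tot = √(ΣV_i²)
V_tot = √[(2.37×10⁻⁷)² + (6.31×10⁻⁷)² + (1.66×10⁻⁷)²] = 6.94×10⁻⁷ V = 694 nV

694 nV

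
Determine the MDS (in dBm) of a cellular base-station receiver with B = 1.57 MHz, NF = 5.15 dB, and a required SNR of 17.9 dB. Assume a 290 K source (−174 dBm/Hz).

−89.0 dBm

Sensitivity = −174 + 10 log₁₀(B) + NF + SNR_min
= −174 + 61.96 + 5.15 + 17.9
= −88.99 dBm → −89.0 dBm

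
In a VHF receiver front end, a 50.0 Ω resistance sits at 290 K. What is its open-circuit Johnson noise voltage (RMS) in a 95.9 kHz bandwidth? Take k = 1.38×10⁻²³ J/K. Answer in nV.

V_n = √(4kTRB)
4kTRB = 4 × 1.38×10⁻²³ × 290 × 5.00×10¹ × 9.59×10⁴ = 7.68×10⁻¹⁴ V²
V_n = √(7.68×10⁻¹⁴) = 2.77×10⁻⁷ V = 277 nV

277 nV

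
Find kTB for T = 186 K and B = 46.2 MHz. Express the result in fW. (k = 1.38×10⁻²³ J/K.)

P_n = kTB = 1.38×10⁻²³ × 186 × 4.62×10⁷ = 1.19×10⁻¹³ W = 119 fW

119 fW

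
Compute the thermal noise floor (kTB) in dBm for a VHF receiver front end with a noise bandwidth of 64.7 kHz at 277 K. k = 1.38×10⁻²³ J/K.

−126.1 dBm

P_n = kTB = 1.38×10⁻²³ × 277 × 6.47×10⁴ = 2.47×10⁻¹⁶ W
In dBm: 10 log₁₀(2.47×10⁻¹⁶ / 10⁻³) = −126.1 dBm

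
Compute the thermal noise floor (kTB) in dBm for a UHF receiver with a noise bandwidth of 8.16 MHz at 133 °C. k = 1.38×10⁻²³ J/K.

T = 133 °C + 273.15 = 406.15 K
P_n = kTB = 1.38×10⁻²³ × 406.15 × 8.16×10⁶ = 4.57×10⁻¹⁴ W
In dBm: 10 log₁₀(4.57×10⁻¹⁴ / 10⁻³) = −103.4 dBm

−103.4 dBm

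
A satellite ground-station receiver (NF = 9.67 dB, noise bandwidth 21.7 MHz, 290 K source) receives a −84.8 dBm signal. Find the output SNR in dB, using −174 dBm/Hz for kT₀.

Noise floor: N = −174 + 10 log₁₀(B) + NF
10 log₁₀(2.17×10⁷) = 73.36 dB
N = −174 + 73.36 + 9.67 = −90.97 dBm
SNR = P_sig − N = −84.8 − (−90.97) = 6.17 dB → 6.2 dB

6.2 dB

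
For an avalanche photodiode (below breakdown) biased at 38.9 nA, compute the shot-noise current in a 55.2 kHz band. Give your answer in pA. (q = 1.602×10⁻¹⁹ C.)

26.2 pA

I_n = √(2qI·B)
2qI·B = 2 × 1.602×10⁻¹⁹ × 3.89×10⁻⁸ × 5.52×10⁴ = 6.88×10⁻²² A²
I_n = √(6.88×10⁻²²) = 2.62×10⁻¹¹ A = 26.2 pA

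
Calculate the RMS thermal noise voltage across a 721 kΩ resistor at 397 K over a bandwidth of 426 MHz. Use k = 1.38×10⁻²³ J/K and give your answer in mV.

2.59 mV

V_n = √(4kTRB)
4kTRB = 4 × 1.38×10⁻²³ × 397 × 7.21×10⁵ × 4.26×10⁸ = 6.73×10⁻⁶ V²
V_n = √(6.73×10⁻⁶) = 2.59×10⁻³ V = 2.59 mV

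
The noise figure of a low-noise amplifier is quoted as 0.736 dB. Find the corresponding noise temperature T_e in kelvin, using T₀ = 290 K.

53.6 K

F = 10^(0.736/10) = 1.18468
T_e = (F − 1)·T₀ = (1.18468 − 1) × 290 = 53.6 K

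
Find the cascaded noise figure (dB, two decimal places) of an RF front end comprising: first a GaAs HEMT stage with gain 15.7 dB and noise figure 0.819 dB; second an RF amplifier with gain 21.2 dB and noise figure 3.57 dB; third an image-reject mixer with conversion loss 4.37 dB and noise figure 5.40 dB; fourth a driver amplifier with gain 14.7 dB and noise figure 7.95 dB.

0.95 dB

Convert to linear (a loss of L dB is a gain of −L dB): F_i = 10^(NF_i/10), G_i = 10^(G_i,dB/10)
  Stage 1: F_1 = 10^(0.819/10) = 1.208, G_1 = 10^(15.7/10) = 37.15
  Stage 2: F_2 = 10^(3.57/10) = 2.275, G_2 = 10^(21.2/10) = 131.8
  Stage 3: F_3 = 10^(5.40/10) = 3.467, G_3 = 10^(−4.37/10) = 0.3656
  Stage 4: F_4 = 10^(7.95/10) = 6.237, G_4 = 10^(14.7/10) = 29.51
Friis cascade:
  F = 1.208 + (2.275 − 1)/37.15 + (3.467 − 1)/4898 + (6.237 − 1)/1791 = 1.245
NF = 10 log₁₀(1.245) = 0.95 dB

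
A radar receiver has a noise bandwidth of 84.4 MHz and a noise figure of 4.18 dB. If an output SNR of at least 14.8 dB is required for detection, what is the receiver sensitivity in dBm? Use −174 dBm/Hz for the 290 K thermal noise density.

−75.8 dBm

Sensitivity = −174 + 10 log₁₀(B) + NF + SNR_min
= −174 + 79.26 + 4.18 + 14.8
= −75.76 dBm → −75.8 dBm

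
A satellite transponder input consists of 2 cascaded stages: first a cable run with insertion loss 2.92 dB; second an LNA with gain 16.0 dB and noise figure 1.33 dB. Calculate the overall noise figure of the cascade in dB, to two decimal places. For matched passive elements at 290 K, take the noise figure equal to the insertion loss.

Convert to linear (a loss of L dB is a gain of −L dB): F_i = 10^(NF_i/10), G_i = 10^(G_i,dB/10)
  Stage 1: F_1 = 10^(2.92/10) = 1.959, G_1 = 10^(−2.92/10) = 0.5105
  Stage 2: F_2 = 10^(1.33/10) = 1.358, G_2 = 10^(16.0/10) = 39.81
Friis cascade:
  F = 1.959 + (1.358 − 1)/0.5105 = 2.661
NF = 10 log₁₀(2.661) = 4.25 dB

4.25 dB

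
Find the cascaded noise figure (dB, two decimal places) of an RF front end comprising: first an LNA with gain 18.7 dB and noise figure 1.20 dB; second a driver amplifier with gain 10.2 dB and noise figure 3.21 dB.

Convert to linear (a loss of L dB is a gain of −L dB): F_i = 10^(NF_i/10), G_i = 10^(G_i,dB/10)
  Stage 1: F_1 = 10^(1.20/10) = 1.318, G_1 = 10^(18.7/10) = 74.13
  Stage 2: F_2 = 10^(3.21/10) = 2.094, G_2 = 10^(10.2/10) = 10.47
Friis cascade:
  F = 1.318 + (2.094 − 1)/74.13 = 1.333
NF = 10 log₁₀(1.333) = 1.25 dB

1.25 dB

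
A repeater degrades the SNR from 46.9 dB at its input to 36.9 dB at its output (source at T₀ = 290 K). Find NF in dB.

NF (dB) = SNR_in(dB) − SNR_out(dB) when the source is at T₀
NF = 46.9 − 36.9 = 10.0 dB

10.0 dB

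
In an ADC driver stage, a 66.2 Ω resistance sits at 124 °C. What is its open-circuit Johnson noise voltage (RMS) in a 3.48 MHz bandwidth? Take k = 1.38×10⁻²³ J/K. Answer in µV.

2.25 µV

T = 124 °C + 273.15 = 397.15 K
V_n = √(4kTRB)
4kTRB = 4 × 1.38×10⁻²³ × 397.15 × 6.62×10¹ × 3.48×10⁶ = 5.05×10⁻¹² V²
V_n = √(5.05×10⁻¹²) = 2.25×10⁻⁶ V = 2.25 µV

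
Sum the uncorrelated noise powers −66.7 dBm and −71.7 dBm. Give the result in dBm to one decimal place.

Convert to linear, add, convert back:
P₁ = 2.14×10⁻¹⁰ W, P₂ = 6.76×10⁻¹¹ W
P_tot = 2.81×10⁻¹⁰ W → 10 log₁₀(P_tot / 10⁻³) = −65.5 dBm

−65.5 dBm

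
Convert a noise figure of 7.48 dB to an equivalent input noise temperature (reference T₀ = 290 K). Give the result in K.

1333 K

F = 10^(7.48/10) = 5.59758
T_e = (F − 1)·T₀ = (5.59758 − 1) × 290 = 1333 K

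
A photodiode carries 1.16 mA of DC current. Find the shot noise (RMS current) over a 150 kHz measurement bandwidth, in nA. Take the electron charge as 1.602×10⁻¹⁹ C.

I_n = √(2qI·B)
2qI·B = 2 × 1.602×10⁻¹⁹ × 1.16×10⁻³ × 1.50×10⁵ = 5.57×10⁻¹⁷ A²
I_n = √(5.57×10⁻¹⁷) = 7.47×10⁻⁹ A = 7.47 nA

7.47 nA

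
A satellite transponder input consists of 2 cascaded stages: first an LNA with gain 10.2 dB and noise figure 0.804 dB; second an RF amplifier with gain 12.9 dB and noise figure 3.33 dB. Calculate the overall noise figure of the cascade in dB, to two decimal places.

1.18 dB

Convert to linear (a loss of L dB is a gain of −L dB): F_i = 10^(NF_i/10), G_i = 10^(G_i,dB/10)
  Stage 1: F_1 = 10^(0.804/10) = 1.203, G_1 = 10^(10.2/10) = 10.47
  Stage 2: F_2 = 10^(3.33/10) = 2.153, G_2 = 10^(12.9/10) = 19.50
Friis cascade:
  F = 1.203 + (2.153 − 1)/10.47 = 1.313
NF = 10 log₁₀(1.313) = 1.18 dB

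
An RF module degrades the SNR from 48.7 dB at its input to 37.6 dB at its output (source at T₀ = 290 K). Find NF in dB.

11.1 dB

NF (dB) = SNR_in(dB) − SNR_out(dB) when the source is at T₀
NF = 48.7 − 37.6 = 11.1 dB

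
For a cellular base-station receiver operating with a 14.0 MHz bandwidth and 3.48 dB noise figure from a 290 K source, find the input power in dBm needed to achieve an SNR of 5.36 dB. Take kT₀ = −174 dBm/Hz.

−93.7 dBm

Sensitivity = −174 + 10 log₁₀(B) + NF + SNR_min
= −174 + 71.46 + 3.48 + 5.36
= −93.70 dBm → −93.7 dBm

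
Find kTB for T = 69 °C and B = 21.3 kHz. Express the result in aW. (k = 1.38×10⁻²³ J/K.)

101 aW

T = 69 °C + 273.15 = 342.15 K
P_n = kTB = 1.38×10⁻²³ × 342.15 × 2.13×10⁴ = 1.01×10⁻¹⁶ W = 101 aW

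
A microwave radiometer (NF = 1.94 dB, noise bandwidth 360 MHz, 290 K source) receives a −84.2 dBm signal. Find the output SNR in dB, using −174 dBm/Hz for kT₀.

Noise floor: N = −174 + 10 log₁₀(B) + NF
10 log₁₀(3.60×10⁸) = 85.56 dB
N = −174 + 85.56 + 1.94 = −86.50 dBm
SNR = P_sig − N = −84.2 − (−86.50) = 2.30 dB → 2.3 dB

2.3 dB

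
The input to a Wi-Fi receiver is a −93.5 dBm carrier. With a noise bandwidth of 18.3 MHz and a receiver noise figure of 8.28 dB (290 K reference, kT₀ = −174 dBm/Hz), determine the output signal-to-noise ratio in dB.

−0.4 dB

Noise floor: N = −174 + 10 log₁₀(B) + NF
10 log₁₀(1.83×10⁷) = 72.62 dB
N = −174 + 72.62 + 8.28 = −93.10 dBm
SNR = P_sig − N = −93.5 − (−93.10) = −0.40 dB → −0.4 dB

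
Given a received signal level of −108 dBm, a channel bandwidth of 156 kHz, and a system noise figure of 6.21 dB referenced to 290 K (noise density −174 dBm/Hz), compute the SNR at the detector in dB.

7.9 dB

Noise floor: N = −174 + 10 log₁₀(B) + NF
10 log₁₀(1.56×10⁵) = 51.93 dB
N = −174 + 51.93 + 6.21 = −115.86 dBm
SNR = P_sig − N = −108 − (−115.86) = 7.86 dB → 7.9 dB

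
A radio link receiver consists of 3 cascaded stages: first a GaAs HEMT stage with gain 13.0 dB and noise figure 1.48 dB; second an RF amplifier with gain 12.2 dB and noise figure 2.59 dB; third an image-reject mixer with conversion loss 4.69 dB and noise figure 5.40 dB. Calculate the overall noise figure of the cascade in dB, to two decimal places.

1.63 dB

Convert to linear (a loss of L dB is a gain of −L dB): F_i = 10^(NF_i/10), G_i = 10^(G_i,dB/10)
  Stage 1: F_1 = 10^(1.48/10) = 1.406, G_1 = 10^(13.0/10) = 19.95
  Stage 2: F_2 = 10^(2.59/10) = 1.816, G_2 = 10^(12.2/10) = 16.60
  Stage 3: F_3 = 10^(5.40/10) = 3.467, G_3 = 10^(−4.69/10) = 0.3396
Friis cascade:
  F = 1.406 + (1.816 − 1)/19.95 + (3.467 − 1)/331.1 = 1.454
NF = 10 log₁₀(1.454) = 1.63 dB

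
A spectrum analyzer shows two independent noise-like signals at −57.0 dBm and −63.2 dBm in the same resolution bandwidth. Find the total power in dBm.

−56.1 dBm

Convert to linear, add, convert back:
P₁ = 2.00×10⁻⁹ W, P₂ = 4.79×10⁻¹⁰ W
P_tot = 2.47×10⁻⁹ W → 10 log₁₀(P_tot / 10⁻³) = −56.1 dBm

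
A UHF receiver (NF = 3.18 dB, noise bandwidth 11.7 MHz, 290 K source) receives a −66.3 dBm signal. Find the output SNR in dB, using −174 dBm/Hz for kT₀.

33.8 dB

Noise floor: N = −174 + 10 log₁₀(B) + NF
10 log₁₀(1.17×10⁷) = 70.68 dB
N = −174 + 70.68 + 3.18 = −100.14 dBm
SNR = P_sig − N = −66.3 − (−100.14) = 33.84 dB → 33.8 dB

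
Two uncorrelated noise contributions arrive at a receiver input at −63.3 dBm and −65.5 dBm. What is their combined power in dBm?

−61.3 dBm

Convert to linear, add, convert back:
P₁ = 4.68×10⁻¹⁰ W, P₂ = 2.82×10⁻¹⁰ W
P_tot = 7.50×10⁻¹⁰ W → 10 log₁₀(P_tot / 10⁻³) = −61.3 dBm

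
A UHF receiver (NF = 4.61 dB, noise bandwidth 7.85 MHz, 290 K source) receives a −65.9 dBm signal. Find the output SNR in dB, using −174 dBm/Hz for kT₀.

Noise floor: N = −174 + 10 log₁₀(B) + NF
10 log₁₀(7.85×10⁶) = 68.95 dB
N = −174 + 68.95 + 4.61 = −100.44 dBm
SNR = P_sig − N = −65.9 − (−100.44) = 34.54 dB → 34.5 dB

34.5 dB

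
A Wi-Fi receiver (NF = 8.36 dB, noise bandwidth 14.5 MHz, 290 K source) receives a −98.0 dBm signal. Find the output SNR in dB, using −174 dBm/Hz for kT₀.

−4.0 dB

Noise floor: N = −174 + 10 log₁₀(B) + NF
10 log₁₀(1.45×10⁷) = 71.61 dB
N = −174 + 71.61 + 8.36 = −94.03 dBm
SNR = P_sig − N = −98.0 − (−94.03) = −3.97 dB → −4.0 dB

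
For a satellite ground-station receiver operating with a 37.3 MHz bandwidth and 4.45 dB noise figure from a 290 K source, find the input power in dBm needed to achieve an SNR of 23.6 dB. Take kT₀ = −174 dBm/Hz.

Sensitivity = −174 + 10 log₁₀(B) + NF + SNR_min
= −174 + 75.72 + 4.45 + 23.6
= −70.23 dBm → −70.2 dBm

−70.2 dBm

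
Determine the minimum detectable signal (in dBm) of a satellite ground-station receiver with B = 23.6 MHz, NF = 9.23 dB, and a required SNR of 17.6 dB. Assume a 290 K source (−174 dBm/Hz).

−73.4 dBm

Sensitivity = −174 + 10 log₁₀(B) + NF + SNR_min
= −174 + 73.73 + 9.23 + 17.6
= −73.44 dBm → −73.4 dBm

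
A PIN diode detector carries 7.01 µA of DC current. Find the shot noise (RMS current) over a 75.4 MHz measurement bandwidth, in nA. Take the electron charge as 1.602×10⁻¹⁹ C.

13.0 nA

I_n = √(2qI·B)
2qI·B = 2 × 1.602×10⁻¹⁹ × 7.01×10⁻⁶ × 7.54×10⁷ = 1.69×10⁻¹⁶ A²
I_n = √(1.69×10⁻¹⁶) = 1.30×10⁻⁸ A = 13.0 nA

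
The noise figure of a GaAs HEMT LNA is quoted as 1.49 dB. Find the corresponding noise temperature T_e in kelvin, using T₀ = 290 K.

F = 10^(1.49/10) = 1.40929
T_e = (F − 1)·T₀ = (1.40929 − 1) × 290 = 119 K

119 K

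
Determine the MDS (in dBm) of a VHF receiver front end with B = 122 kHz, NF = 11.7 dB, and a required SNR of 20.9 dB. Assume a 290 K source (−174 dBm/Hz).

−90.5 dBm

Sensitivity = −174 + 10 log₁₀(B) + NF + SNR_min
= −174 + 50.86 + 11.7 + 20.9
= −90.54 dBm → −90.5 dBm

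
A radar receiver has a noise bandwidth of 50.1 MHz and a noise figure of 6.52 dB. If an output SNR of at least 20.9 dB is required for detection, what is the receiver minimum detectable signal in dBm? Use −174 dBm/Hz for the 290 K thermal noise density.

−69.6 dBm

Sensitivity = −174 + 10 log₁₀(B) + NF + SNR_min
= −174 + 77 + 6.52 + 20.9
= −69.58 dBm → −69.6 dBm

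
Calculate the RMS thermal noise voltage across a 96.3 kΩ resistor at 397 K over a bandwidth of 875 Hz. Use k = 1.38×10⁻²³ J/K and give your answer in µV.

1.36 µV

V_n = √(4kTRB)
4kTRB = 4 × 1.38×10⁻²³ × 397 × 9.63×10⁴ × 8.75×10² = 1.85×10⁻¹² V²
V_n = √(1.85×10⁻¹²) = 1.36×10⁻⁶ V = 1.36 µV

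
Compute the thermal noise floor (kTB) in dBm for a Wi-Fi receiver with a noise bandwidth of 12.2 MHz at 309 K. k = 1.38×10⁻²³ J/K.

P_n = kTB = 1.38×10⁻²³ × 309 × 1.22×10⁷ = 5.20×10⁻¹⁴ W
In dBm: 10 log₁₀(5.20×10⁻¹⁴ / 10⁻³) = −102.8 dBm

−102.8 dBm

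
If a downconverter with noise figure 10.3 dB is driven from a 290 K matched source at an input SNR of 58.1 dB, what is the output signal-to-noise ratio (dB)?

By definition F = SNR_in/SNR_out, so in dB: SNR_out = SNR_in − NF
SNR_out = 58.1 − 10.3 = 47.8 dB

47.8 dB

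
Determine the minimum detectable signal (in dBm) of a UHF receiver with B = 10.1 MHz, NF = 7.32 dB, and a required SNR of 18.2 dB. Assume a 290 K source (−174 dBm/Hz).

Sensitivity = −174 + 10 log₁₀(B) + NF + SNR_min
= −174 + 70.04 + 7.32 + 18.2
= −78.44 dBm → −78.4 dBm

−78.4 dBm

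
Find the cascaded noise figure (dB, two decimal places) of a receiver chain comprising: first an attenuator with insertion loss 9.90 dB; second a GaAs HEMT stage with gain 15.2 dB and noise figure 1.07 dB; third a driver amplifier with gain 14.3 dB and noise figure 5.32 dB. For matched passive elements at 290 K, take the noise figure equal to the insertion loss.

11.21 dB

Convert to linear (a loss of L dB is a gain of −L dB): F_i = 10^(NF_i/10), G_i = 10^(G_i,dB/10)
  Stage 1: F_1 = 10^(9.90/10) = 9.772, G_1 = 10^(−9.90/10) = 0.1023
  Stage 2: F_2 = 10^(1.07/10) = 1.279, G_2 = 10^(15.2/10) = 33.11
  Stage 3: F_3 = 10^(5.32/10) = 3.404, G_3 = 10^(14.3/10) = 26.92
Friis cascade:
  F = 9.772 + (1.279 − 1)/0.1023 + (3.404 − 1)/3.388 = 13.21
NF = 10 log₁₀(13.21) = 11.21 dB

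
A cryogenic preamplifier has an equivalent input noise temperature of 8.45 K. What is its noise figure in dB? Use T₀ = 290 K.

F = 1 + T_e/T₀ = 1 + 8.45/290 = 1.02914
NF = 10 log₁₀(1.02914) = 0.125 dB

0.125 dB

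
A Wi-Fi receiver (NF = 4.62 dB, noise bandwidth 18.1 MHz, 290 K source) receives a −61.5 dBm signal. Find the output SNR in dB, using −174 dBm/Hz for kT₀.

Noise floor: N = −174 + 10 log₁₀(B) + NF
10 log₁₀(1.81×10⁷) = 72.58 dB
N = −174 + 72.58 + 4.62 = −96.80 dBm
SNR = P_sig − N = −61.5 − (−96.80) = 35.30 dB → 35.3 dB

35.3 dB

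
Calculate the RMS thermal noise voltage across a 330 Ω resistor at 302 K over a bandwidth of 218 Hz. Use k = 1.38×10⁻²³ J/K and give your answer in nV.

V_n = √(4kTRB)
4kTRB = 4 × 1.38×10⁻²³ × 302 × 3.30×10² × 2.18×10² = 1.20×10⁻¹⁵ V²
V_n = √(1.20×10⁻¹⁵) = 3.46×10⁻⁸ V = 34.6 nV

34.6 nV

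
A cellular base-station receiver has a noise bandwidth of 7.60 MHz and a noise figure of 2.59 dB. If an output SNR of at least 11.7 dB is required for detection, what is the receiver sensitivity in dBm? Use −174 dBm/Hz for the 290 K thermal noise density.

Sensitivity = −174 + 10 log₁₀(B) + NF + SNR_min
= −174 + 68.81 + 2.59 + 11.7
= −90.90 dBm → −90.9 dBm

−90.9 dBm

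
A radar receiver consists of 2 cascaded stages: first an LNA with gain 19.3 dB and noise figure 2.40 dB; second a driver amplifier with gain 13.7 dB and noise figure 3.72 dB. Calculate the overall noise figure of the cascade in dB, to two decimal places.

Convert to linear (a loss of L dB is a gain of −L dB): F_i = 10^(NF_i/10), G_i = 10^(G_i,dB/10)
  Stage 1: F_1 = 10^(2.40/10) = 1.738, G_1 = 10^(19.3/10) = 85.11
  Stage 2: F_2 = 10^(3.72/10) = 2.355, G_2 = 10^(13.7/10) = 23.44
Friis cascade:
  F = 1.738 + (2.355 − 1)/85.11 = 1.754
NF = 10 log₁₀(1.754) = 2.44 dB

2.44 dB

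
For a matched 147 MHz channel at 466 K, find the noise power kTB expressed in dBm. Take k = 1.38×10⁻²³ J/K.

−90.2 dBm

P_n = kTB = 1.38×10⁻²³ × 466 × 1.47×10⁸ = 9.45×10⁻¹³ W
In dBm: 10 log₁₀(9.45×10⁻¹³ / 10⁻³) = −90.2 dBm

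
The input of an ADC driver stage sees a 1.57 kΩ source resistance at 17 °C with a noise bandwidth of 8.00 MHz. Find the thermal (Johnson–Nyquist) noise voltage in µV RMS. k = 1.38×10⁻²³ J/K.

14.2 µV

T = 17 °C + 273.15 = 290.15 K
V_n = √(4kTRB)
4kTRB = 4 × 1.38×10⁻²³ × 290.15 × 1.57×10³ × 8.00×10⁶ = 2.01×10⁻¹⁰ V²
V_n = √(2.01×10⁻¹⁰) = 1.42×10⁻⁵ V = 14.2 µV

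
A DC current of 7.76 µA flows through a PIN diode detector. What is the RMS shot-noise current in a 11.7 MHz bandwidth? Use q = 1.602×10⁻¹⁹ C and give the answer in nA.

I_n = √(2qI·B)
2qI·B = 2 × 1.602×10⁻¹⁹ × 7.76×10⁻⁶ × 1.17×10⁷ = 2.91×10⁻¹⁷ A²
I_n = √(2.91×10⁻¹⁷) = 5.39×10⁻⁹ A = 5.39 nA

5.39 nA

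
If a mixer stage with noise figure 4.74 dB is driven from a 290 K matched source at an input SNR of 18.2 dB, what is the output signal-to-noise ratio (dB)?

13.46 dB

By definition F = SNR_in/SNR_out, so in dB: SNR_out = SNR_in − NF
SNR_out = 18.2 − 4.74 = 13.46 dB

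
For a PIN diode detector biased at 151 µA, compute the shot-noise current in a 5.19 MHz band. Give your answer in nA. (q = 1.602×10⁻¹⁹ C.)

15.8 nA

I_n = √(2qI·B)
2qI·B = 2 × 1.602×10⁻¹⁹ × 1.51×10⁻⁴ × 5.19×10⁶ = 2.51×10⁻¹⁶ A²
I_n = √(2.51×10⁻¹⁶) = 1.58×10⁻⁸ A = 15.8 nA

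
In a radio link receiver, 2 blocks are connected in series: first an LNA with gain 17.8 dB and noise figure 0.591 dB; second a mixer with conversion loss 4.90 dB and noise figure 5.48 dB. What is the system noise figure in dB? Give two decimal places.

Convert to linear (a loss of L dB is a gain of −L dB): F_i = 10^(NF_i/10), G_i = 10^(G_i,dB/10)
  Stage 1: F_1 = 10^(0.591/10) = 1.146, G_1 = 10^(17.8/10) = 60.26
  Stage 2: F_2 = 10^(5.48/10) = 3.532, G_2 = 10^(−4.90/10) = 0.3236
Friis cascade:
  F = 1.146 + (3.532 − 1)/60.26 = 1.188
NF = 10 log₁₀(1.188) = 0.75 dB

0.75 dB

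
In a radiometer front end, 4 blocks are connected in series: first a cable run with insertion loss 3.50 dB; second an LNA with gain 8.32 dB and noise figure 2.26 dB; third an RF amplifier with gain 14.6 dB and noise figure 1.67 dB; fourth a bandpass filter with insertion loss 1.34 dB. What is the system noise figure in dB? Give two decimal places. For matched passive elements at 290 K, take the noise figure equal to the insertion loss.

Convert to linear (a loss of L dB is a gain of −L dB): F_i = 10^(NF_i/10), G_i = 10^(G_i,dB/10)
  Stage 1: F_1 = 10^(3.50/10) = 2.239, G_1 = 10^(−3.50/10) = 0.4467
  Stage 2: F_2 = 10^(2.26/10) = 1.683, G_2 = 10^(8.32/10) = 6.792
  Stage 3: F_3 = 10^(1.67/10) = 1.469, G_3 = 10^(14.6/10) = 28.84
  Stage 4: F_4 = 10^(1.34/10) = 1.361, G_4 = 10^(−1.34/10) = 0.7345
Friis cascade:
  F = 2.239 + (1.683 − 1)/0.4467 + (1.469 − 1)/3.034 + (1.361 − 1)/87.50 = 3.926
NF = 10 log₁₀(3.926) = 5.94 dB

5.94 dB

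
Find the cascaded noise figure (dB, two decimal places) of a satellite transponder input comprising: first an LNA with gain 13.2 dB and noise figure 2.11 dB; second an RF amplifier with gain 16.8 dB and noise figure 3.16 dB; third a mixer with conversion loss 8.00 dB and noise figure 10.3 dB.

Convert to linear (a loss of L dB is a gain of −L dB): F_i = 10^(NF_i/10), G_i = 10^(G_i,dB/10)
  Stage 1: F_1 = 10^(2.11/10) = 1.626, G_1 = 10^(13.2/10) = 20.89
  Stage 2: F_2 = 10^(3.16/10) = 2.070, G_2 = 10^(16.8/10) = 47.86
  Stage 3: F_3 = 10^(10.3/10) = 10.72, G_3 = 10^(−8.00/10) = 0.1585
Friis cascade:
  F = 1.626 + (2.070 − 1)/20.89 + (10.72 − 1)/1000 = 1.686
NF = 10 log₁₀(1.686) = 2.27 dB

2.27 dB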